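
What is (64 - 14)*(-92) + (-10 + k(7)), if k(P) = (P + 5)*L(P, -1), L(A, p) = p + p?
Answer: -4634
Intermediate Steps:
L(A, p) = 2*p
k(P) = -10 - 2*P (k(P) = (P + 5)*(2*(-1)) = (5 + P)*(-2) = -10 - 2*P)
(64 - 14)*(-92) + (-10 + k(7)) = (64 - 14)*(-92) + (-10 + (-10 - 2*7)) = 50*(-92) + (-10 + (-10 - 14)) = -4600 + (-10 - 24) = -4600 - 34 = -4634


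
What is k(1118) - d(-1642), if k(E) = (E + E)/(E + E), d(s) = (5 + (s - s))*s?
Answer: 8211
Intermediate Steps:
d(s) = 5*s (d(s) = (5 + 0)*s = 5*s)
k(E) = 1 (k(E) = (2*E)/((2*E)) = (2*E)*(1/(2*E)) = 1)
k(1118) - d(-1642) = 1 - 5*(-1642) = 1 - 1*(-8210) = 1 + 8210 = 8211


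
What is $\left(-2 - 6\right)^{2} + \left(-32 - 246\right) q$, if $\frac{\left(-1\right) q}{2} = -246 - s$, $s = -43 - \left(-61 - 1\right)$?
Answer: $-147276$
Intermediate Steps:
$s = 19$ ($s = -43 - \left(-61 - 1\right) = -43 - -62 = -43 + 62 = 19$)
$q = 530$ ($q = - 2 \left(-246 - 19\right) = \left(-2\right) \left(-265\right) = 530$)
$\left(-2 - 6\right)^{2} + \left(-32 - 246\right) q = \left(-2 - 6\right)^{2} + \left(-32 - 246\right) 530 = \left(-8\right)^{2} - 147340 = 64 - 147340 = -147276$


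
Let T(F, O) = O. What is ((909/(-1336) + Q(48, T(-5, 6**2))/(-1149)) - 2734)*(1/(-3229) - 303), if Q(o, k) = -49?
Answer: 1026780037371941/1239180414 ≈ 8.2860e+5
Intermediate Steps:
((909/(-1336) + Q(48, T(-5, 6**2))/(-1149)) - 2734)*(1/(-3229) - 303) = ((909/(-1336) - 49/(-1149)) - 2734)*(1/(-3229) - 303) = ((909*(-1/1336) - 49*(-1/1149)) - 2734)*(-1/3229 - 303) = ((-909/1336 + 49/1149) - 2734)*(-978388/3229) = (-978977/1535064 - 2734)*(-978388/3229) = -4197843953/1535064*(-978388/3229) = 1026780037371941/1239180414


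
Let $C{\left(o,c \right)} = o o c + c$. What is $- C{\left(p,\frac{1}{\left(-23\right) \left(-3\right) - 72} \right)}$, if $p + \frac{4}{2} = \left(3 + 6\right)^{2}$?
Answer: $\frac{6242}{3} \approx 2080.7$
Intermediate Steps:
$p = 79$ ($p = -2 + \left(3 + 6\right)^{2} = -2 + 9^{2} = -2 + 81 = 79$)
$C{\left(o,c \right)} = c + c o^{2}$ ($C{\left(o,c \right)} = o^{2} c + c = c o^{2} + c = c + c o^{2}$)
$- C{\left(p,\frac{1}{\left(-23\right) \left(-3\right) - 72} \right)} = - \frac{1 + 79^{2}}{\left(-23\right) \left(-3\right) - 72} = - \frac{1 + 6241}{69 - 72} = - \frac{6242}{-3} = - \frac{\left(-1\right) 6242}{3} = \left(-1\right) \left(- \frac{6242}{3}\right) = \frac{6242}{3}$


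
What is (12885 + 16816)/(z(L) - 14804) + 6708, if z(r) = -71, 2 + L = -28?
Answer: 14250257/2125 ≈ 6706.0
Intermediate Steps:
L = -30 (L = -2 - 28 = -30)
(12885 + 16816)/(z(L) - 14804) + 6708 = (12885 + 16816)/(-71 - 14804) + 6708 = 29701/(-14875) + 6708 = 29701*(-1/14875) + 6708 = -4243/2125 + 6708 = 14250257/2125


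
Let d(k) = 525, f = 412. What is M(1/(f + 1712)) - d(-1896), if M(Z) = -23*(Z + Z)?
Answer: -557573/1062 ≈ -525.02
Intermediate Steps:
M(Z) = -46*Z
M(1/(f + 1712)) - d(-1896) = -46/(412 + 1712) - 1*525 = -46/2124 - 525 = -46*1/2124 - 525 = -23/1062 - 525 = -557573/1062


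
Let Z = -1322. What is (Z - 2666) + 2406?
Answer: -1582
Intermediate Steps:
(Z - 2666) + 2406 = (-1322 - 2666) + 2406 = -3988 + 2406 = -1582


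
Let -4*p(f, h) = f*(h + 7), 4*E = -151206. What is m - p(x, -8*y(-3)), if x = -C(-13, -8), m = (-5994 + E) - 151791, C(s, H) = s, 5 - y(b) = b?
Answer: -783087/4 ≈ -1.9577e+5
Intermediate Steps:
y(b) = 5 - b
E = -75603/2 (E = (¼)*(-151206) = -75603/2 ≈ -37802.)
m = -391173/2 (m = (-5994 - 75603/2) - 151791 = -87591/2 - 151791 = -391173/2 ≈ -1.9559e+5)
x = 13 (x = -1*(-13) = 13)
p(f, h) = -f*(7 + h)/4 (p(f, h) = -f*(h + 7)/4 = -f*(7 + h)/4)
m - p(x, -8*y(-3)) = -391173/2 - (-1)*13*(7 - 8*(5 - 1*(-3)))/4 = -391173/2 - (-1)*13*(7 - 8*(5 + 3))/4 = -391173/2 - (-1)*13*(7 - 8*8)/4 = -391173/2 - (-1)*13*(7 - 64)/4 = -391173/2 - (-1)*13*(-57)/4 = -391173/2 - 1*741/4 = -391173/2 - 741/4 = -783087/4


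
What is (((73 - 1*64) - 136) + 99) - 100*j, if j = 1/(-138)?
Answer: -1882/69 ≈ -27.275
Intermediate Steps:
j = -1/138 ≈ -0.0072464
(((73 - 1*64) - 136) + 99) - 100*j = (((73 - 1*64) - 136) + 99) - 100*(-1/138) = (((73 - 64) - 136) + 99) + 50/69 = ((9 - 136) + 99) + 50/69 = (-127 + 99) + 50/69 = -28 + 50/69 = -1882/69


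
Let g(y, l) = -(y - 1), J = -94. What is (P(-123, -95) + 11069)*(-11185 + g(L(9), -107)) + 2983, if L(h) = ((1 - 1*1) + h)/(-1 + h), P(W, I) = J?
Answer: -982030111/8 ≈ -1.2275e+8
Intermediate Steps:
P(W, I) = -94
L(h) = h/(-1 + h) (L(h) = ((1 - 1) + h)/(-1 + h) = (0 + h)/(-1 + h) = h/(-1 + h))
g(y, l) = 1 - y (g(y, l) = -(-1 + y) = 1 - y)
(P(-123, -95) + 11069)*(-11185 + g(L(9), -107)) + 2983 = (-94 + 11069)*(-11185 + (1 - 9/(-1 + 9))) + 2983 = 10975*(-11185 + (1 - 9/8)) + 2983 = 10975*(-11185 - ⅛) + 2983 = 10975*(-89481/8) + 2983 = -982053975/8 + 2983 = -982030111/8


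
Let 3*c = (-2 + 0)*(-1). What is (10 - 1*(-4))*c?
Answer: 28/3 ≈ 9.3333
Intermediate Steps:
c = ⅔ (c = ((-2 + 0)*(-1))/3 = (-2*(-1))/3 = (⅓)*2 = ⅔ ≈ 0.66667)
(10 - 1*(-4))*c = (10 - 1*(-4))*(⅔) = (10 + 4)*(⅔) = 14*(⅔) = 28/3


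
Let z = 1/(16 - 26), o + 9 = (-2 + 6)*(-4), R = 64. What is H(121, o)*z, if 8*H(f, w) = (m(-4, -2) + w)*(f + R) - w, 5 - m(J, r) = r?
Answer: 661/16 ≈ 41.313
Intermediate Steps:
m(J, r) = 5 - r
o = -25 (o = -9 + (-2 + 6)*(-4) = -9 + 4*(-4) = -9 - 16 = -25)
z = -1/10 (z = 1/(-10) = -1/10 ≈ -0.10000)
H(f, w) = -w/8 + (7 + w)*(64 + f)/8 (H(f, w) = (((5 - 1*(-2)) + w)*(f + 64) - w)/8 = (((5 + 2) + w)*(64 + f) - w)/8 = ((7 + w)*(64 + f) - w)/8 = (-w + (7 + w)*(64 + f))/8 = -w/8 + (7 + w)*(64 + f)/8)
H(121, o)*z = (56 + (7/8)*121 + (63/8)*(-25) + (1/8)*121*(-25))*(-1/10) = (56 + 847/8 - 1575/8 - 3025/8)*(-1/10) = -3305/8*(-1/10) = 661/16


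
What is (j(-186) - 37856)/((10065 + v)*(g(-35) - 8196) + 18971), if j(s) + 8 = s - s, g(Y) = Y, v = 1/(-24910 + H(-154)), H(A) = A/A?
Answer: 943154376/2063113921765 ≈ 0.00045715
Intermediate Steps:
H(A) = 1
v = -1/24909 (v = 1/(-24910 + 1) = 1/(-24909) = -1/24909 ≈ -4.0146e-5)
j(s) = -8 (j(s) = -8 + (s - s) = -8 + 0 = -8)
(j(-186) - 37856)/((10065 + v)*(g(-35) - 8196) + 18971) = (-8 - 37856)/((10065 - 1/24909)*(-35 - 8196) + 18971) = -37864/((250709084/24909)*(-8231) + 18971) = -37864/(-2063586470404/24909 + 18971) = -37864/(-2063113921765/24909) = -37864*(-24909/2063113921765) = 943154376/2063113921765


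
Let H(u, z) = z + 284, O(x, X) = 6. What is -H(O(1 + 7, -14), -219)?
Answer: -65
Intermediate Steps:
H(u, z) = 284 + z
-H(O(1 + 7, -14), -219) = -(284 - 219) = -1*65 = -65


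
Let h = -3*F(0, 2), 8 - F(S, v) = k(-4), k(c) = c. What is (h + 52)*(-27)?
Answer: -432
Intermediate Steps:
F(S, v) = 12 (F(S, v) = 8 - 1*(-4) = 8 + 4 = 12)
h = -36 (h = -3*12 = -36)
(h + 52)*(-27) = (-36 + 52)*(-27) = 16*(-27) = -432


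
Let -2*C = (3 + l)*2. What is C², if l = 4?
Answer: 49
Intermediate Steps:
C = -7 (C = -(3 + 4)*2/2 = -7*2/2 = -½*14 = -7)
C² = (-7)² = 49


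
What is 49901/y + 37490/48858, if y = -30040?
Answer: -655931729/733847160 ≈ -0.89383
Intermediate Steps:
49901/y + 37490/48858 = 49901/(-30040) + 37490/48858 = 49901*(-1/30040) + 37490*(1/48858) = -49901/30040 + 18745/24429 = -655931729/733847160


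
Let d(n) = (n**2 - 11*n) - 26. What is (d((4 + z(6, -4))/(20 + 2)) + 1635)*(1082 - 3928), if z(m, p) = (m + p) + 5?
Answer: -9128545/2 ≈ -4.5643e+6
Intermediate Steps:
z(m, p) = 5 + m + p
d(n) = -26 + n**2 - 11*n
(d((4 + z(6, -4))/(20 + 2)) + 1635)*(1082 - 3928) = ((-26 + ((4 + (5 + 6 - 4))/(20 + 2))**2 - 11*(4 + (5 + 6 - 4))/(20 + 2)) + 1635)*(1082 - 3928) = ((-26 + ((4 + 7)/22)**2 - 11*(4 + 7)/22) + 1635)*(-2846) = ((-26 + (11*(1/22))**2 - 121/22) + 1635)*(-2846) = ((-26 + (1/2)**2 - 11*1/2) + 1635)*(-2846) = ((-26 + 1/4 - 11/2) + 1635)*(-2846) = (-125/4 + 1635)*(-2846) = (6415/4)*(-2846) = -9128545/2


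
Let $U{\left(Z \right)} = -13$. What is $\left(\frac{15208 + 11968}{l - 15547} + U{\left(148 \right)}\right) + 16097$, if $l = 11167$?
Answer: $\frac{17605186}{1095} \approx 16078.0$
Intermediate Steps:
$\left(\frac{15208 + 11968}{l - 15547} + U{\left(148 \right)}\right) + 16097 = \left(\frac{15208 + 11968}{11167 - 15547} - 13\right) + 16097 = \left(\frac{27176}{-4380} - 13\right) + 16097 = \left(27176 \left(- \frac{1}{4380}\right) - 13\right) + 16097 = \left(- \frac{6794}{1095} - 13\right) + 16097 = - \frac{21029}{1095} + 16097 = \frac{17605186}{1095}$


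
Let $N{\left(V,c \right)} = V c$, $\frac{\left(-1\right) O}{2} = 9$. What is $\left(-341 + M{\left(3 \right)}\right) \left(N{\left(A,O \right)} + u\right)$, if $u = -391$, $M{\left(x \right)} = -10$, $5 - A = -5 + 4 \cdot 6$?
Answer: $48789$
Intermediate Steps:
$A = -14$ ($A = 5 - \left(-5 + 4 \cdot 6\right) = 5 - \left(-5 + 24\right) = 5 - 19 = -14$)
$O = -18$ ($O = \left(-2\right) 9 = -18$)
$\left(-341 + M{\left(3 \right)}\right) \left(N{\left(A,O \right)} + u\right) = \left(-341 - 10\right) \left(\left(-14\right) \left(-18\right) - 391\right) = - 351 \left(252 - 391\right) = \left(-351\right) \left(-139\right) = 48789$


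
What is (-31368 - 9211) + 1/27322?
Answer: -1108699437/27322 ≈ -40579.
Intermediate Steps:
(-31368 - 9211) + 1/27322 = -40579 + 1/27322 = -1108699437/27322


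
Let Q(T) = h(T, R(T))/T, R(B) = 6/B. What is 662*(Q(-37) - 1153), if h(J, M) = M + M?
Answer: -1044930590/1369 ≈ -7.6328e+5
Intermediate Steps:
h(J, M) = 2*M
Q(T) = 12/T² (Q(T) = (2*(6/T))/T = (12/T)/T = 12/T²)
662*(Q(-37) - 1153) = 662*(12/(-37)² - 1153) = 662*(12*(1/1369) - 1153) = 662*(12/1369 - 1153) = 662*(-1578445/1369) = -1044930590/1369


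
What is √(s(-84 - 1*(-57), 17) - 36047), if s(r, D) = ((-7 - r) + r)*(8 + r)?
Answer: I*√35914 ≈ 189.51*I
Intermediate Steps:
s(r, D) = -56 - 7*r (s(r, D) = -7*(8 + r) = -56 - 7*r)
√(s(-84 - 1*(-57), 17) - 36047) = √((-56 - 7*(-84 - 1*(-57))) - 36047) = √((-56 - 7*(-84 + 57)) - 36047) = √((-56 - 7*(-27)) - 36047) = √((-56 + 189) - 36047) = √(133 - 36047) = √(-35914) = I*√35914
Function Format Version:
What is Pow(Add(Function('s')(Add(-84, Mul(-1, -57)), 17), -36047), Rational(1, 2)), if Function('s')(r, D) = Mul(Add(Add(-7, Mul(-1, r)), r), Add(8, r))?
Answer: Mul(I, Pow(35914, Rational(1, 2))) ≈ Mul(189.51, I)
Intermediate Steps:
Function('s')(r, D) = Add(-56, Mul(-7, r)) (Function('s')(r, D) = Mul(-7, Add(8, r)) = Add(-56, Mul(-7, r)))
Pow(Add(Function('s')(Add(-84, Mul(-1, -57)), 17), -36047), Rational(1, 2)) = Pow(Add(Add(-56, Mul(-7, Add(-84, Mul(-1, -57)))), -36047), Rational(1, 2)) = Pow(Add(Add(-56, Mul(-7, Add(-84, 57))), -36047), Rational(1, 2)) = Pow(Add(Add(-56, Mul(-7, -27)), -36047), Rational(1, 2)) = Pow(Add(Add(-56, 189), -36047), Rational(1, 2)) = Pow(Add(133, -36047), Rational(1, 2)) = Pow(-35914, Rational(1, 2)) = Mul(I, Pow(35914, Rational(1, 2)))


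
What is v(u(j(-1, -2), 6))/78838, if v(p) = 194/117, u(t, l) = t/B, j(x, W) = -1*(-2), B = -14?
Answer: 97/4612023 ≈ 2.1032e-5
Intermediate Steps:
j(x, W) = 2
u(t, l) = -t/14 (u(t, l) = t/(-14) = t*(-1/14) = -t/14)
v(p) = 194/117 (v(p) = 194*(1/117) = 194/117)
v(u(j(-1, -2), 6))/78838 = (194/117)/78838 = (194/117)*(1/78838) = 97/4612023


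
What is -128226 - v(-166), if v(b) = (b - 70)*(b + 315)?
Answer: -93062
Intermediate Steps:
v(b) = (-70 + b)*(315 + b)
-128226 - v(-166) = -128226 - (-22050 + (-166)² + 245*(-166)) = -128226 - (-22050 + 27556 - 40670) = -128226 - 1*(-35164) = -128226 + 35164 = -93062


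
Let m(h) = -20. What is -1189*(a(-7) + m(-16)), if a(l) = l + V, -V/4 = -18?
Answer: -53505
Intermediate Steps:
V = 72 (V = -4*(-18) = 72)
a(l) = 72 + l (a(l) = l + 72 = 72 + l)
-1189*(a(-7) + m(-16)) = -1189*((72 - 7) - 20) = -1189*(65 - 20) = -1189*45 = -53505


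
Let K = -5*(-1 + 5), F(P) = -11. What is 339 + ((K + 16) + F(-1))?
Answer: 324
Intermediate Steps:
K = -20 (K = -5*4 = -20)
339 + ((K + 16) + F(-1)) = 339 + ((-20 + 16) - 11) = 339 + (-4 - 11) = 339 - 15 = 324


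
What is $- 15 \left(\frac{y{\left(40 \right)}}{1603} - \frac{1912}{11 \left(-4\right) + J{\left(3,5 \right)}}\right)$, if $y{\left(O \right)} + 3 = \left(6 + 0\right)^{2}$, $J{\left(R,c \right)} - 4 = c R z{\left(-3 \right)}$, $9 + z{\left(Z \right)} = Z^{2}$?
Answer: $- \frac{1149846}{1603} \approx -717.31$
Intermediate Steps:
$z{\left(Z \right)} = -9 + Z^{2}$
$J{\left(R,c \right)} = 4$ ($J{\left(R,c \right)} = 4 + c R \left(-9 + \left(-3\right)^{2}\right) = 4 + R c \left(-9 + 9\right) = 4 + R c 0 = 4 + 0 = 4$)
$y{\left(O \right)} = 33$ ($y{\left(O \right)} = -3 + \left(6 + 0\right)^{2} = -3 + 6^{2} = -3 + 36 = 33$)
$- 15 \left(\frac{y{\left(40 \right)}}{1603} - \frac{1912}{11 \left(-4\right) + J{\left(3,5 \right)}}\right) = - 15 \left(\frac{33}{1603} - \frac{1912}{11 \left(-4\right) + 4}\right) = - 15 \left(33 \cdot \frac{1}{1603} - \frac{1912}{-44 + 4}\right) = - 15 \left(\frac{33}{1603} - \frac{1912}{-40}\right) = - 15 \left(\frac{33}{1603} - - \frac{239}{5}\right) = - 15 \left(\frac{33}{1603} + \frac{239}{5}\right) = \left(-15\right) \frac{383282}{8015} = - \frac{1149846}{1603}$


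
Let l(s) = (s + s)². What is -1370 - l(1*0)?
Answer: -1370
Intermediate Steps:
l(s) = 4*s² (l(s) = (2*s)² = 4*s²)
-1370 - l(1*0) = -1370 - 4*(1*0)² = -1370 - 4*0² = -1370 - 4*0 = -1370 - 1*0 = -1370 + 0 = -1370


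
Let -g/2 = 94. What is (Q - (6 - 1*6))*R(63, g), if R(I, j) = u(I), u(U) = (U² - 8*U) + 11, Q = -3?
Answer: -10428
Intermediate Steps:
g = -188 (g = -2*94 = -188)
u(U) = 11 + U² - 8*U
R(I, j) = 11 + I² - 8*I
(Q - (6 - 1*6))*R(63, g) = (-3 - (6 - 1*6))*(11 + 63² - 8*63) = (-3 - (6 - 6))*(11 + 3969 - 504) = (-3 - 1*0)*3476 = (-3 + 0)*3476 = -3*3476 = -10428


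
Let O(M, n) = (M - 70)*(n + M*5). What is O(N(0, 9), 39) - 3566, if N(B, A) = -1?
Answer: -5980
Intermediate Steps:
O(M, n) = (-70 + M)*(n + 5*M)
O(N(0, 9), 39) - 3566 = (-350*(-1) - 70*39 + 5*(-1)² - 1*39) - 3566 = (350 - 2730 + 5*1 - 39) - 3566 = (350 - 2730 + 5 - 39) - 3566 = -2414 - 3566 = -5980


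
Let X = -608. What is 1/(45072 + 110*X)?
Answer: -1/21808 ≈ -4.5855e-5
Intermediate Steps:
1/(45072 + 110*X) = 1/(45072 + 110*(-608)) = 1/(45072 - 66880) = 1/(-21808) = -1/21808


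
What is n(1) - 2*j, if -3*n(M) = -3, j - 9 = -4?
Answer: -9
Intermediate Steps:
j = 5 (j = 9 - 4 = 5)
n(M) = 1 (n(M) = -⅓*(-3) = 1)
n(1) - 2*j = 1 - 2*5 = 1 - 10 = -9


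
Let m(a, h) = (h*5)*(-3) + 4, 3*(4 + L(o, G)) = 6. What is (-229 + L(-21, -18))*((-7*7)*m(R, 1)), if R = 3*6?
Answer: -124509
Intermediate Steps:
R = 18
L(o, G) = -2 (L(o, G) = -4 + (1/3)*6 = -4 + 2 = -2)
m(a, h) = 4 - 15*h (m(a, h) = (5*h)*(-3) + 4 = -15*h + 4 = 4 - 15*h)
(-229 + L(-21, -18))*((-7*7)*m(R, 1)) = (-229 - 2)*((-7*7)*(4 - 15*1)) = -(-11319)*(4 - 15) = -(-11319)*(-11) = -231*539 = -124509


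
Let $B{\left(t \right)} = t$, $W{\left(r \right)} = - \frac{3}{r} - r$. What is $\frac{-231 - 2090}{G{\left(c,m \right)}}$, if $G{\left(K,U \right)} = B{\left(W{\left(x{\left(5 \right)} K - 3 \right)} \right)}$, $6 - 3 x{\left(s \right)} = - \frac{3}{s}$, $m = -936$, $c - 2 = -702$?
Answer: $- \frac{3581303}{2380852} \approx -1.5042$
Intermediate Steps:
$c = -700$ ($c = 2 - 702 = -700$)
$x{\left(s \right)} = 2 + \frac{1}{s}$ ($x{\left(s \right)} = 2 - \frac{\left(-3\right) \frac{1}{s}}{3} = 2 + \frac{1}{s}$)
$W{\left(r \right)} = - r - \frac{3}{r}$
$G{\left(K,U \right)} = 3 - \frac{3}{-3 + \frac{11 K}{5}} - \frac{11 K}{5}$ ($G{\left(K,U \right)} = - (\left(2 + \frac{1}{5}\right) K - 3) - \frac{3}{\left(2 + \frac{1}{5}\right) K - 3} = - (\frac{11 K}{5} - 3) - \frac{3}{\frac{11 K}{5} - 3} = - (-3 + \frac{11 K}{5}) - \frac{3}{-3 + \frac{11 K}{5}} = \left(3 - \frac{11 K}{5}\right) - \frac{3}{-3 + \frac{11 K}{5}} = 3 - \frac{3}{-3 + \frac{11 K}{5}} - \frac{11 K}{5}$)
$\frac{-231 - 2090}{G{\left(c,m \right)}} = \frac{-231 - 2090}{\frac{1}{5} \frac{1}{-15 + 11 \left(-700\right)} \left(-75 - \left(15 - -7700\right)^{2}\right)} = \frac{-231 - 2090}{\frac{1}{5} \frac{1}{-15 - 7700} \left(-75 - \left(15 + 7700\right)^{2}\right)} = - \frac{2321}{\frac{1}{5} \frac{1}{-7715} \left(-75 - 7715^{2}\right)} = - \frac{2321}{\frac{1}{5} \left(- \frac{1}{7715}\right) \left(-75 - 59521225\right)} = - \frac{2321}{\frac{1}{5} \left(- \frac{1}{7715}\right) \left(-59521300\right)} = - \frac{2321}{\frac{2380852}{1543}} = \left(-2321\right) \frac{1543}{2380852} = - \frac{3581303}{2380852}$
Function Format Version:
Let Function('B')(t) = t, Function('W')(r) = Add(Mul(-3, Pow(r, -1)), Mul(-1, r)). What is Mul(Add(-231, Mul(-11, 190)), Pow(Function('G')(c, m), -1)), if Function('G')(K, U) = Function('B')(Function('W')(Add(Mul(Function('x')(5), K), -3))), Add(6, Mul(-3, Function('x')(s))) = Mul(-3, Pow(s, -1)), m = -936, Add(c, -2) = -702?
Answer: Rational(-3581303, 2380852) ≈ -1.5042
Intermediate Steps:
c = -700 (c = Add(2, -702) = -700)
Function('x')(s) = Add(2, Pow(s, -1)) (Function('x')(s) = Add(2, Mul(Rational(-1, 3), Mul(-3, Pow(s, -1)))) = Add(2, Pow(s, -1)))
Function('W')(r) = Add(Mul(-1, r), Mul(-3, Pow(r, -1)))
Function('G')(K, U) = Add(3, Mul(-3, Pow(Add(-3, Mul(Rational(11, 5), K)), -1)), Mul(Rational(-11, 5), K)) (Function('G')(K, U) = Add(Mul(-1, Add(Mul(Add(2, Pow(5, -1)), K), -3)), Mul(-3, Pow(Add(Mul(Add(2, Pow(5, -1)), K), -3), -1))) = Add(Mul(-1, Add(Mul(Add(2, Rational(1, 5)), K), -3)), Mul(-3, Pow(Add(Mul(Add(2, Rational(1, 5)), K), -3), -1))) = Add(Mul(-1, Add(Mul(Rational(11, 5), K), -3)), Mul(-3, Pow(Add(Mul(Rational(11, 5), K), -3), -1))) = Add(Mul(-1, Add(-3, Mul(Rational(11, 5), K))), Mul(-3, Pow(Add(-3, Mul(Rational(11, 5), K)), -1))) = Add(Add(3, Mul(Rational(-11, 5), K)), Mul(-3, Pow(Add(-3, Mul(Rational(11, 5), K)), -1))) = Add(3, Mul(-3, Pow(Add(-3, Mul(Rational(11, 5), K)), -1)), Mul(Rational(-11, 5), K)))
Mul(Add(-231, Mul(-11, 190)), Pow(Function('G')(c, m), -1)) = Mul(Add(-231, Mul(-11, 190)), Pow(Mul(Rational(1, 5), Pow(Add(-15, Mul(11, -700)), -1), Add(-75, Mul(-1, Pow(Add(15, Mul(-11, -700)), 2)))), -1)) = Mul(Add(-231, -2090), Pow(Mul(Rational(1, 5), Pow(Add(-15, -7700), -1), Add(-75, Mul(-1, Pow(Add(15, 7700), 2)))), -1)) = Mul(-2321, Pow(Mul(Rational(1, 5), Pow(-7715, -1), Add(-75, Mul(-1, Pow(7715, 2)))), -1)) = Mul(-2321, Pow(Mul(Rational(1, 5), Rational(-1, 7715), Add(-75, Mul(-1, 59521225))), -1)) = Mul(-2321, Pow(Mul(Rational(1, 5), Rational(-1, 7715), Add(-75, -59521225)), -1)) = Mul(-2321, Pow(Mul(Rational(1, 5), Rational(-1, 7715), -59521300), -1)) = Mul(-2321, Pow(Rational(2380852, 1543), -1)) = Mul(-2321, Rational(1543, 2380852)) = Rational(-3581303, 2380852)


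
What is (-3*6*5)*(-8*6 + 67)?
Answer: -1710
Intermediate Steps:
(-3*6*5)*(-8*6 + 67) = (-18*5)*(-48 + 67) = -90*19 = -1710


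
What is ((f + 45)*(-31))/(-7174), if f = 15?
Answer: 930/3587 ≈ 0.25927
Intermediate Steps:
((f + 45)*(-31))/(-7174) = ((15 + 45)*(-31))/(-7174) = (60*(-31))*(-1/7174) = -1860*(-1/7174) = 930/3587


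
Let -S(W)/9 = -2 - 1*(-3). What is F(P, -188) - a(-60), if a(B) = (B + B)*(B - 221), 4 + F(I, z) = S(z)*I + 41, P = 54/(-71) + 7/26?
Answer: -62170655/1846 ≈ -33679.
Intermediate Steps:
S(W) = -9 (S(W) = -9*(-2 - 1*(-3)) = -9*(-2 + 3) = -9*1 = -9)
P = -907/1846 (P = 54*(-1/71) + 7*(1/26) = -54/71 + 7/26 = -907/1846 ≈ -0.49133)
F(I, z) = 37 - 9*I (F(I, z) = -4 + (-9*I + 41) = -4 + (41 - 9*I) = 37 - 9*I)
a(B) = 2*B*(-221 + B) (a(B) = (2*B)*(-221 + B) = 2*B*(-221 + B))
F(P, -188) - a(-60) = (37 - 9*(-907/1846)) - 2*(-60)*(-221 - 60) = (37 + 8163/1846) - 2*(-60)*(-281) = 76465/1846 - 1*33720 = 76465/1846 - 33720 = -62170655/1846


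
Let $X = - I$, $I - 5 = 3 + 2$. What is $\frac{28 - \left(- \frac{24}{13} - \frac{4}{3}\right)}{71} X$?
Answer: $- \frac{12160}{2769} \approx -4.3915$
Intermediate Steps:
$I = 10$ ($I = 5 + \left(3 + 2\right) = 5 + 5 = 10$)
$X = -10$ ($X = \left(-1\right) 10 = -10$)
$\frac{28 - \left(- \frac{24}{13} - \frac{4}{3}\right)}{71} X = \frac{28 - \left(- \frac{24}{13} - \frac{4}{3}\right)}{71} \left(-10\right) = \left(28 - - \frac{124}{39}\right) \frac{1}{71} \left(-10\right) = \left(28 + \left(\frac{24}{13} + \frac{4}{3}\right)\right) \frac{1}{71} \left(-10\right) = \left(28 + \frac{124}{39}\right) \frac{1}{71} \left(-10\right) = \frac{1216}{39} \cdot \frac{1}{71} \left(-10\right) = \frac{1216}{2769} \left(-10\right) = - \frac{12160}{2769}$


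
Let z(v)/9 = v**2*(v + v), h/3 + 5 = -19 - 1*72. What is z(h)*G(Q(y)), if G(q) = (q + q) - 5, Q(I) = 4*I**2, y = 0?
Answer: 2149908480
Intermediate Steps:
h = -288 (h = -15 + 3*(-19 - 1*72) = -15 + 3*(-19 - 72) = -15 + 3*(-91) = -15 - 273 = -288)
z(v) = 18*v**3 (z(v) = 9*(v**2*(v + v)) = 9*(v**2*(2*v)) = 9*(2*v**3) = 18*v**3)
G(q) = -5 + 2*q (G(q) = 2*q - 5 = -5 + 2*q)
z(h)*G(Q(y)) = (18*(-288)**3)*(-5 + 2*(4*0**2)) = (18*(-23887872))*(-5 + 2*(4*0)) = -429981696*(-5 + 2*0) = -429981696*(-5 + 0) = -429981696*(-5) = 2149908480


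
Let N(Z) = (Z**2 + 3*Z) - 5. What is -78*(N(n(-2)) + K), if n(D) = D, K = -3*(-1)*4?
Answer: -390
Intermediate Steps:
K = 12 (K = 3*4 = 12)
N(Z) = -5 + Z**2 + 3*Z
-78*(N(n(-2)) + K) = -78*((-5 + (-2)**2 + 3*(-2)) + 12) = -78*((-5 + 4 - 6) + 12) = -78*(-7 + 12) = -78*5 = -390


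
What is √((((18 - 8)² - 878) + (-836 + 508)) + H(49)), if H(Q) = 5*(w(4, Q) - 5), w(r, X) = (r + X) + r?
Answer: 3*I*√94 ≈ 29.086*I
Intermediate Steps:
w(r, X) = X + 2*r (w(r, X) = (X + r) + r = X + 2*r)
H(Q) = 15 + 5*Q (H(Q) = 5*((Q + 2*4) - 5) = 5*((Q + 8) - 5) = 5*((8 + Q) - 5) = 5*(3 + Q) = 15 + 5*Q)
√((((18 - 8)² - 878) + (-836 + 508)) + H(49)) = √((((18 - 8)² - 878) + (-836 + 508)) + (15 + 5*49)) = √(((10² - 878) - 328) + (15 + 245)) = √(((100 - 878) - 328) + 260) = √((-778 - 328) + 260) = √(-1106 + 260) = √(-846) = 3*I*√94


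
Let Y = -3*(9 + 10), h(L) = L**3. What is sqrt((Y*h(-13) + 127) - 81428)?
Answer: 34*sqrt(38) ≈ 209.59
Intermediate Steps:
Y = -57 (Y = -3*19 = -57)
sqrt((Y*h(-13) + 127) - 81428) = sqrt((-57*(-13)**3 + 127) - 81428) = sqrt((-57*(-2197) + 127) - 81428) = sqrt((125229 + 127) - 81428) = sqrt(125356 - 81428) = sqrt(43928) = 34*sqrt(38)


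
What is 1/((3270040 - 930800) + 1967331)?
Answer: 1/4306571 ≈ 2.3220e-7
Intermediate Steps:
1/((3270040 - 930800) + 1967331) = 1/(2339240 + 1967331) = 1/4306571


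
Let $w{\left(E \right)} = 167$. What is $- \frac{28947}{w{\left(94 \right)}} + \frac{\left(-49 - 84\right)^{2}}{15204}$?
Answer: $- \frac{62450875}{362724} \approx -172.17$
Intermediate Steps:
$- \frac{28947}{w{\left(94 \right)}} + \frac{\left(-49 - 84\right)^{2}}{15204} = - \frac{28947}{167} + \frac{\left(-49 - 84\right)^{2}}{15204} = \left(-28947\right) \frac{1}{167} + \left(-133\right)^{2} \cdot \frac{1}{15204} = - \frac{28947}{167} + 17689 \cdot \frac{1}{15204} = - \frac{28947}{167} + \frac{2527}{2172} = - \frac{62450875}{362724}$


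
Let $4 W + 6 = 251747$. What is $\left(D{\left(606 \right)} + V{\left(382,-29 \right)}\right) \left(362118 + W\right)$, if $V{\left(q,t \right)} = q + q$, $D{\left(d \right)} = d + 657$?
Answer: $\frac{3446331751}{4} \approx 8.6158 \cdot 10^{8}$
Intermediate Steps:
$D{\left(d \right)} = 657 + d$
$W = \frac{251741}{4}$ ($W = - \frac{3}{2} + \frac{1}{4} \cdot 251747 = - \frac{3}{2} + \frac{251747}{4} = \frac{251741}{4} \approx 62935.0$)
$V{\left(q,t \right)} = 2 q$
$\left(D{\left(606 \right)} + V{\left(382,-29 \right)}\right) \left(362118 + W\right) = \left(\left(657 + 606\right) + 2 \cdot 382\right) \left(362118 + \frac{251741}{4}\right) = \left(1263 + 764\right) \frac{1700213}{4} = 2027 \cdot \frac{1700213}{4} = \frac{3446331751}{4}$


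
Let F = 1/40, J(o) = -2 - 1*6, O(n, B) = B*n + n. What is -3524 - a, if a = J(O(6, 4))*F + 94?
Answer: -18089/5 ≈ -3617.8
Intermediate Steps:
O(n, B) = n + B*n
J(o) = -8 (J(o) = -2 - 6 = -8)
F = 1/40 ≈ 0.025000
a = 469/5 (a = -8*1/40 + 94 = -1/5 + 94 = 469/5 ≈ 93.800)
-3524 - a = -3524 - 1*469/5 = -3524 - 469/5 = -18089/5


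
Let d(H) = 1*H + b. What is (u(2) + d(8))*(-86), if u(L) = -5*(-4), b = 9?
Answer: -3182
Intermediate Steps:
u(L) = 20
d(H) = 9 + H (d(H) = 1*H + 9 = H + 9 = 9 + H)
(u(2) + d(8))*(-86) = (20 + (9 + 8))*(-86) = (20 + 17)*(-86) = 37*(-86) = -3182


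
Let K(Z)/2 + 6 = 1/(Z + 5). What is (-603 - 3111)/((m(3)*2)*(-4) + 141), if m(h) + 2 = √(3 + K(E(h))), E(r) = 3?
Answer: -194366/8403 - 4952*I*√35/8403 ≈ -23.131 - 3.4864*I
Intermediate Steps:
K(Z) = -12 + 2/(5 + Z) (K(Z) = -12 + 2/(Z + 5) = -12 + 2/(5 + Z))
m(h) = -2 + I*√35/2 (m(h) = -2 + √(3 + 2*(-29 - 6*3)/(5 + 3)) = -2 + √(3 + 2*(-29 - 18)/8) = -2 + √(3 + 2*(⅛)*(-47)) = -2 + √(3 - 47/4) = -2 + √(-35/4) = -2 + I*√35/2)
(-603 - 3111)/((m(3)*2)*(-4) + 141) = (-603 - 3111)/(((-2 + I*√35/2)*2)*(-4) + 141) = -3714/((-4 + I*√35)*(-4) + 141) = -3714/((16 - 4*I*√35) + 141) = -3714/(157 - 4*I*√35)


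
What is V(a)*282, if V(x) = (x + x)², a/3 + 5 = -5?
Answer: 1015200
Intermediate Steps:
a = -30 (a = -15 + 3*(-5) = -15 - 15 = -30)
V(x) = 4*x² (V(x) = (2*x)² = 4*x²)
V(a)*282 = (4*(-30)²)*282 = (4*900)*282 = 3600*282 = 1015200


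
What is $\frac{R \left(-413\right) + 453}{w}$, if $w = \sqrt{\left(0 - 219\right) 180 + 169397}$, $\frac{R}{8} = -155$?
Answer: $\frac{512573 \sqrt{129977}}{129977} \approx 1421.7$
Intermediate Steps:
$R = -1240$ ($R = 8 \left(-155\right) = -1240$)
$w = \sqrt{129977}$ ($w = \sqrt{\left(-219\right) 180 + 169397} = \sqrt{-39420 + 169397} = \sqrt{129977} \approx 360.52$)
$\frac{R \left(-413\right) + 453}{w} = \frac{\left(-1240\right) \left(-413\right) + 453}{\sqrt{129977}} = \left(512120 + 453\right) \frac{\sqrt{129977}}{129977} = 512573 \frac{\sqrt{129977}}{129977} = \frac{512573 \sqrt{129977}}{129977}$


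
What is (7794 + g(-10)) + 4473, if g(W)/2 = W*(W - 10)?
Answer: 12667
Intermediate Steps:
g(W) = 2*W*(-10 + W) (g(W) = 2*(W*(W - 10)) = 2*(W*(-10 + W)) = 2*W*(-10 + W))
(7794 + g(-10)) + 4473 = (7794 + 2*(-10)*(-10 - 10)) + 4473 = (7794 + 2*(-10)*(-20)) + 4473 = (7794 + 400) + 4473 = 8194 + 4473 = 12667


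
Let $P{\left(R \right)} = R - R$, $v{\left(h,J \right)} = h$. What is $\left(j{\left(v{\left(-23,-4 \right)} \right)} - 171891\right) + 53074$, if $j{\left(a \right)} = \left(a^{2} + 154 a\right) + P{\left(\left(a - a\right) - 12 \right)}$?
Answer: $-121830$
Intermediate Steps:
$P{\left(R \right)} = 0$
$j{\left(a \right)} = a^{2} + 154 a$ ($j{\left(a \right)} = \left(a^{2} + 154 a\right) + 0 = a^{2} + 154 a$)
$\left(j{\left(v{\left(-23,-4 \right)} \right)} - 171891\right) + 53074 = \left(- 23 \left(154 - 23\right) - 171891\right) + 53074 = \left(\left(-23\right) 131 - 171891\right) + 53074 = \left(-3013 - 171891\right) + 53074 = -174904 + 53074 = -121830$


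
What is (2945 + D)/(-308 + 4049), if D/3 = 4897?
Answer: 17636/3741 ≈ 4.7142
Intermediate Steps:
D = 14691 (D = 3*4897 = 14691)
(2945 + D)/(-308 + 4049) = (2945 + 14691)/(-308 + 4049) = 17636/3741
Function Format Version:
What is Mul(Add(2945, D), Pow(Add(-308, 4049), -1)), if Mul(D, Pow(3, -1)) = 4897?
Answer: Rational(17636, 3741) ≈ 4.7142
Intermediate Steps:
D = 14691 (D = Mul(3, 4897) = 14691)
Mul(Add(2945, D), Pow(Add(-308, 4049), -1)) = Mul(Add(2945, 14691), Pow(Add(-308, 4049), -1)) = Mul(17636, Pow(3741, -1)) = Mul(17636, Rational(1, 3741)) = Rational(17636, 3741)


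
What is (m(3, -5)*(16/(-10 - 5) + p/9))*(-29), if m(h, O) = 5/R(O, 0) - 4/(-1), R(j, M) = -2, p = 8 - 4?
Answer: 406/15 ≈ 27.067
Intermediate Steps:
p = 4
m(h, O) = 3/2 (m(h, O) = 5/(-2) - 4/(-1) = 5*(-½) - 4*(-1) = -5/2 + 4 = 3/2)
(m(3, -5)*(16/(-10 - 5) + p/9))*(-29) = (3*(16/(-10 - 5) + 4/9)/2)*(-29) = (3*(16/(-15) + 4*(⅑))/2)*(-29) = (3*(16*(-1/15) + 4/9)/2)*(-29) = (3*(-16/15 + 4/9)/2)*(-29) = ((3/2)*(-28/45))*(-29) = -14/15*(-29) = 406/15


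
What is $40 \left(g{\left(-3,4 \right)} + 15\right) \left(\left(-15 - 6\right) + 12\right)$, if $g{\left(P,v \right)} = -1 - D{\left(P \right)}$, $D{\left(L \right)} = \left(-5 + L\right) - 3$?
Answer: $-9000$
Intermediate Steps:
$D{\left(L \right)} = -8 + L$
$g{\left(P,v \right)} = 7 - P$ ($g{\left(P,v \right)} = -1 - \left(-8 + P\right) = 7 - P$)
$40 \left(g{\left(-3,4 \right)} + 15\right) \left(\left(-15 - 6\right) + 12\right) = 40 \left(\left(7 - -3\right) + 15\right) \left(\left(-15 - 6\right) + 12\right) = 40 \left(\left(7 + 3\right) + 15\right) \left(-21 + 12\right) = 40 \left(10 + 15\right) \left(-9\right) = 40 \cdot 25 \left(-9\right) = 1000 \left(-9\right) = -9000$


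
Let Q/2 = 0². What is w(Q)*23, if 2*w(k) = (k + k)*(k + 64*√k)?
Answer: 0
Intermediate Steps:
Q = 0 (Q = 2*0² = 2*0 = 0)
w(k) = k*(k + 64*√k) (w(k) = ((k + k)*(k + 64*√k))/2 = ((2*k)*(k + 64*√k))/2 = (2*k*(k + 64*√k))/2 = k*(k + 64*√k))
w(Q)*23 = (0² + 64*0^(3/2))*23 = (0 + 64*0)*23 = (0 + 0)*23 = 0*23 = 0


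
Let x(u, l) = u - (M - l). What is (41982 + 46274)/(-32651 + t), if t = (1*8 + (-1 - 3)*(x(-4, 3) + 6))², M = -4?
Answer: -88256/31867 ≈ -2.7695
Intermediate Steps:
x(u, l) = 4 + l + u (x(u, l) = u - (-4 - l) = u + (4 + l) = 4 + l + u)
t = 784 (t = (1*8 + (-1 - 3)*((4 + 3 - 4) + 6))² = (8 - 4*(3 + 6))² = (8 - 4*9)² = (8 - 36)² = (-28)² = 784)
(41982 + 46274)/(-32651 + t) = (41982 + 46274)/(-32651 + 784) = 88256/(-31867) = 88256*(-1/31867) = -88256/31867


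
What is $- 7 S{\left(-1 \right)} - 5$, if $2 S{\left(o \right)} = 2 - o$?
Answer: $- \frac{31}{2} \approx -15.5$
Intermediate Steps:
$S{\left(o \right)} = 1 - \frac{o}{2}$ ($S{\left(o \right)} = \frac{2 - o}{2} = 1 - \frac{o}{2}$)
$- 7 S{\left(-1 \right)} - 5 = - 7 \left(1 - - \frac{1}{2}\right) - 5 = - 7 \left(1 + \frac{1}{2}\right) - 5 = \left(-7\right) \frac{3}{2} - 5 = - \frac{21}{2} - 5 = - \frac{31}{2}$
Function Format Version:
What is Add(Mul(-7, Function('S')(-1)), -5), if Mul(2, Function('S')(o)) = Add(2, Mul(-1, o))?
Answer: Rational(-31, 2) ≈ -15.500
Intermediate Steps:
Function('S')(o) = Add(1, Mul(Rational(-1, 2), o)) (Function('S')(o) = Mul(Rational(1, 2), Add(2, Mul(-1, o))) = Add(1, Mul(Rational(-1, 2), o)))
Add(Mul(-7, Function('S')(-1)), -5) = Add(Mul(-7, Add(1, Mul(Rational(-1, 2), -1))), -5) = Add(Mul(-7, Add(1, Rational(1, 2))), -5) = Add(Mul(-7, Rational(3, 2)), -5) = Add(Rational(-21, 2), -5) = Rational(-31, 2)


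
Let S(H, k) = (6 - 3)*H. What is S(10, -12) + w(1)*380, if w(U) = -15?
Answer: -5670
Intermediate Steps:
S(H, k) = 3*H
S(10, -12) + w(1)*380 = 3*10 - 15*380 = 30 - 5700 = -5670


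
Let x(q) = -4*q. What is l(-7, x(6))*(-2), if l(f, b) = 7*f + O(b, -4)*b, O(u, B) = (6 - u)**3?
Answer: 1296098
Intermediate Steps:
l(f, b) = 7*f - b*(-6 + b)**3 (l(f, b) = 7*f + (-(-6 + b)**3)*b = 7*f - b*(-6 + b)**3)
l(-7, x(6))*(-2) = (7*(-7) - (-4*6)*(-6 - 4*6)**3)*(-2) = (-49 - 1*(-24)*(-6 - 24)**3)*(-2) = (-49 - 1*(-24)*(-30)**3)*(-2) = (-49 - 1*(-24)*(-27000))*(-2) = (-49 - 648000)*(-2) = -648049*(-2) = 1296098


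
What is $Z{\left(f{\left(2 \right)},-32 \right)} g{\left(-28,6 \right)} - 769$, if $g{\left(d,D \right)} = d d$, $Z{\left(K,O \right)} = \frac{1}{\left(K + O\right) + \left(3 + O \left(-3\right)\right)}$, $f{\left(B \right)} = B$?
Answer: $- \frac{52277}{69} \approx -757.64$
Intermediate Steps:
$Z{\left(K,O \right)} = \frac{1}{3 + K - 2 O}$ ($Z{\left(K,O \right)} = \frac{1}{\left(K + O\right) - \left(-3 + 3 O\right)} = \frac{1}{3 + K - 2 O}$)
$g{\left(d,D \right)} = d^{2}$
$Z{\left(f{\left(2 \right)},-32 \right)} g{\left(-28,6 \right)} - 769 = \frac{\left(-28\right)^{2}}{3 + 2 - -64} - 769 = \frac{1}{3 + 2 + 64} \cdot 784 - 769 = \frac{1}{69} \cdot 784 - 769 = \frac{784}{69} - 769 = - \frac{52277}{69}$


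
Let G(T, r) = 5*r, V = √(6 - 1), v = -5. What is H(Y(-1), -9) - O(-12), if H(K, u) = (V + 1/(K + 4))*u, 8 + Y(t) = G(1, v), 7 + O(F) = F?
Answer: 560/29 - 9*√5 ≈ -0.81427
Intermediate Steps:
V = √5 ≈ 2.2361
O(F) = -7 + F
Y(t) = -33 (Y(t) = -8 + 5*(-5) = -8 - 25 = -33)
H(K, u) = u*(√5 + 1/(4 + K)) (H(K, u) = (√5 + 1/(K + 4))*u = (√5 + 1/(4 + K))*u = u*(√5 + 1/(4 + K)))
H(Y(-1), -9) - O(-12) = -9*(1 + 4*√5 - 33*√5)/(4 - 33) - (-7 - 12) = -9*(1 - 29*√5)/(-29) - 1*(-19) = -9*(-1/29)*(1 - 29*√5) + 19 = (9/29 - 9*√5) + 19 = 560/29 - 9*√5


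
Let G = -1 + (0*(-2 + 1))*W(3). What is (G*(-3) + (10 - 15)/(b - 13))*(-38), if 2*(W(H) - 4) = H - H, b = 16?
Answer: -152/3 ≈ -50.667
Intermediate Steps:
W(H) = 4 (W(H) = 4 + (H - H)/2 = 4 + (1/2)*0 = 4 + 0 = 4)
G = -1 (G = -1 + (0*(-2 + 1))*4 = -1 + (0*(-1))*4 = -1 + 0*4 = -1 + 0 = -1)
(G*(-3) + (10 - 15)/(b - 13))*(-38) = (-1*(-3) + (10 - 15)/(16 - 13))*(-38) = (3 - 5/3)*(-38) = (4/3)*(-38) = -152/3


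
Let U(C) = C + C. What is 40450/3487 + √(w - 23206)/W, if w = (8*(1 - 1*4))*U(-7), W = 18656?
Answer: 40450/3487 + I*√22870/18656 ≈ 11.6 + 0.0081061*I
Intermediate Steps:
U(C) = 2*C
w = 336 (w = (8*(1 - 1*4))*(2*(-7)) = (8*(1 - 4))*(-14) = (8*(-3))*(-14) = -24*(-14) = 336)
40450/3487 + √(w - 23206)/W = 40450/3487 + √(336 - 23206)/18656 = 40450*(1/3487) + √(-22870)*(1/18656) = 40450/3487 + (I*√22870)*(1/18656) = 40450/3487 + I*√22870/18656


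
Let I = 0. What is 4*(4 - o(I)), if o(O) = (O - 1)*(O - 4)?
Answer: 0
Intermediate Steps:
o(O) = (-1 + O)*(-4 + O)
4*(4 - o(I)) = 4*(4 - (4 + 0² - 5*0)) = 4*(4 - (4 + 0 + 0)) = 4*(4 - 1*4) = 4*(4 - 4) = 4*0 = 0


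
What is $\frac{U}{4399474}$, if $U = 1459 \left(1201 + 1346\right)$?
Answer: $\frac{3716073}{4399474} \approx 0.84466$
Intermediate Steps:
$U = 3716073$ ($U = 1459 \cdot 2547 = 3716073$)
$\frac{U}{4399474} = \frac{3716073}{4399474}$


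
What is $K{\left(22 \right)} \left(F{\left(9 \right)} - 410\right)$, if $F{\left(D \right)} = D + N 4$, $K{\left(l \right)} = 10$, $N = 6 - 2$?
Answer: $-3850$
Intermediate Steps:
$N = 4$
$F{\left(D \right)} = 16 + D$ ($F{\left(D \right)} = D + 4 \cdot 4 = D + 16 = 16 + D$)
$K{\left(22 \right)} \left(F{\left(9 \right)} - 410\right) = 10 \left(\left(16 + 9\right) - 410\right) = 10 \left(25 - 410\right) = 10 \left(-385\right) = -3850$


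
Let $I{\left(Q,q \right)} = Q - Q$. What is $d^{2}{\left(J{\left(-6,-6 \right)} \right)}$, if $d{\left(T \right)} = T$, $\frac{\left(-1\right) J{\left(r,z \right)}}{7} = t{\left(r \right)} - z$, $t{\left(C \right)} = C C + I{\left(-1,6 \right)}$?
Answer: $86436$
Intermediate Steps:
$I{\left(Q,q \right)} = 0$
$t{\left(C \right)} = C^{2}$ ($t{\left(C \right)} = C C + 0 = C^{2} + 0 = C^{2}$)
$J{\left(r,z \right)} = - 7 r^{2} + 7 z$ ($J{\left(r,z \right)} = - 7 \left(r^{2} - z\right) = - 7 r^{2} + 7 z$)
$d^{2}{\left(J{\left(-6,-6 \right)} \right)} = \left(- 7 \left(-6\right)^{2} + 7 \left(-6\right)\right)^{2} = \left(\left(-7\right) 36 - 42\right)^{2} = \left(-252 - 42\right)^{2} = \left(-294\right)^{2} = 86436$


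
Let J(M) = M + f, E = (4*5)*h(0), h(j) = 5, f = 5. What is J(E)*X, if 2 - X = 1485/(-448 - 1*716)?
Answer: 133455/388 ≈ 343.96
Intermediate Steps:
E = 100 (E = (4*5)*5 = 20*5 = 100)
X = 1271/388 (X = 2 - 1485/(-448 - 1*716) = 2 - 1485/(-448 - 716) = 2 - 1485/(-1164) = 2 - 1485*(-1)/1164 = 2 - 1*(-495/388) = 2 + 495/388 = 1271/388 ≈ 3.2758)
J(M) = 5 + M (J(M) = M + 5 = 5 + M)
J(E)*X = (5 + 100)*(1271/388) = 105*(1271/388) = 133455/388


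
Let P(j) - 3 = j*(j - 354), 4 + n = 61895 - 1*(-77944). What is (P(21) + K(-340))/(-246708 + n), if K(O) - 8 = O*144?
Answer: 55942/106873 ≈ 0.52344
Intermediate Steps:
n = 139835 (n = -4 + (61895 - 1*(-77944)) = -4 + (61895 + 77944) = -4 + 139839 = 139835)
P(j) = 3 + j*(-354 + j) (P(j) = 3 + j*(j - 354) = 3 + j*(-354 + j))
K(O) = 8 + 144*O (K(O) = 8 + O*144 = 8 + 144*O)
(P(21) + K(-340))/(-246708 + n) = ((3 + 21² - 354*21) + (8 + 144*(-340)))/(-246708 + 139835) = ((3 + 441 - 7434) + (8 - 48960))/(-106873) = (-6990 - 48952)*(-1/106873) = -55942*(-1/106873) = 55942/106873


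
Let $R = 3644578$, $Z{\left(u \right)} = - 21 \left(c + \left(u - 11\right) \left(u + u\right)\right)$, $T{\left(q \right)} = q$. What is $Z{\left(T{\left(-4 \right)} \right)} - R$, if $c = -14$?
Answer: $-3646804$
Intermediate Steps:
$Z{\left(u \right)} = 294 - 42 u \left(-11 + u\right)$ ($Z{\left(u \right)} = - 21 \left(-14 + \left(u - 11\right) \left(u + u\right)\right) = - 21 \left(-14 + \left(-11 + u\right) 2 u\right) = - 21 \left(-14 + 2 u \left(-11 + u\right)\right) = 294 - 42 u \left(-11 + u\right)$)
$Z{\left(T{\left(-4 \right)} \right)} - R = \left(294 - 42 \left(-4\right)^{2} + 462 \left(-4\right)\right) - 3644578 = \left(294 - 672 - 1848\right) - 3644578 = -2226 - 3644578 = -3646804$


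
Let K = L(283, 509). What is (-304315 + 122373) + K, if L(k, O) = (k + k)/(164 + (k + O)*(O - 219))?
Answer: -20909138241/114922 ≈ -1.8194e+5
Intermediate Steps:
L(k, O) = 2*k/(164 + (-219 + O)*(O + k)) (L(k, O) = (2*k)/(164 + (O + k)*(-219 + O)) = (2*k)/(164 + (-219 + O)*(O + k)) = 2*k/(164 + (-219 + O)*(O + k)))
K = 283/114922 (K = 2*283/(164 + 509² - 219*509 - 219*283 + 509*283) = 2*283/(164 + 259081 - 111471 - 61977 + 144047) = 2*283/229844 = 2*283*(1/229844) = 283/114922 ≈ 0.0024625)
(-304315 + 122373) + K = (-304315 + 122373) + 283/114922 = -181942 + 283/114922 = -20909138241/114922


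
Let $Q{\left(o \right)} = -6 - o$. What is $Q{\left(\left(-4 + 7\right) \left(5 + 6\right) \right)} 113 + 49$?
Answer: $-4358$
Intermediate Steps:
$Q{\left(\left(-4 + 7\right) \left(5 + 6\right) \right)} 113 + 49 = \left(-6 - \left(-4 + 7\right) \left(5 + 6\right)\right) 113 + 49 = \left(-6 - 3 \cdot 11\right) 113 + 49 = \left(-6 - 33\right) 113 + 49 = \left(-39\right) 113 + 49 = -4407 + 49 = -4358$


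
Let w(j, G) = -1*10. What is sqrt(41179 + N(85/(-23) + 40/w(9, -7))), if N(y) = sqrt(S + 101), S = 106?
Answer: sqrt(41179 + 3*sqrt(23)) ≈ 202.96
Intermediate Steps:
w(j, G) = -10
N(y) = 3*sqrt(23) (N(y) = sqrt(106 + 101) = sqrt(207) = 3*sqrt(23))
sqrt(41179 + N(85/(-23) + 40/w(9, -7))) = sqrt(41179 + 3*sqrt(23))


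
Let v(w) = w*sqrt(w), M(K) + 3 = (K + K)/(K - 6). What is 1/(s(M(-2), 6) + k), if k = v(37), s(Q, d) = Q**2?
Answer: -100/809823 + 592*sqrt(37)/809823 ≈ 0.0043232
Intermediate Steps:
M(K) = -3 + 2*K/(-6 + K) (M(K) = -3 + (K + K)/(K - 6) = -3 + (2*K)/(-6 + K) = -3 + 2*K/(-6 + K))
v(w) = w**(3/2)
k = 37*sqrt(37) (k = 37**(3/2) = 37*sqrt(37) ≈ 225.06)
1/(s(M(-2), 6) + k) = 1/(((18 - 1*(-2))/(-6 - 2))**2 + 37*sqrt(37)) = 1/(((18 + 2)/(-8))**2 + 37*sqrt(37)) = 1/((-1/8*20)**2 + 37*sqrt(37)) = 1/((-5/2)**2 + 37*sqrt(37)) = 1/(25/4 + 37*sqrt(37))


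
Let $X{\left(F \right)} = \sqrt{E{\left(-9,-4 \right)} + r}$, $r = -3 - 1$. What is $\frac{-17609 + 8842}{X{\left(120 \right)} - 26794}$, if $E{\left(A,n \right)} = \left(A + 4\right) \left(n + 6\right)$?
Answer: $\frac{117451499}{358959225} + \frac{8767 i \sqrt{14}}{717918450} \approx 0.3272 + 4.5692 \cdot 10^{-5} i$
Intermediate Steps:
$E{\left(A,n \right)} = \left(4 + A\right) \left(6 + n\right)$
$r = -4$ ($r = -3 - 1 = -4$)
$X{\left(F \right)} = i \sqrt{14}$ ($X{\left(F \right)} = \sqrt{\left(24 + 4 \left(-4\right) + 6 \left(-9\right) - -36\right) - 4} = \sqrt{\left(24 - 16 - 54 + 36\right) - 4} = \sqrt{-10 - 4} = \sqrt{-14} = i \sqrt{14}$)
$\frac{-17609 + 8842}{X{\left(120 \right)} - 26794} = \frac{-17609 + 8842}{i \sqrt{14} - 26794} = - \frac{8767}{-26794 + i \sqrt{14}}$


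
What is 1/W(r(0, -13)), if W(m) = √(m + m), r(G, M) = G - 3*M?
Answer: √78/78 ≈ 0.11323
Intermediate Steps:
W(m) = √2*√m (W(m) = √(2*m) = √2*√m)
1/W(r(0, -13)) = 1/(√2*√(0 - 3*(-13))) = 1/(√2*√(0 + 39)) = 1/(√2*√39) = 1/(√78) = √78/78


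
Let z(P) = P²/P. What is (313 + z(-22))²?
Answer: 84681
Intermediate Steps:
z(P) = P
(313 + z(-22))² = (313 - 22)² = 291² = 84681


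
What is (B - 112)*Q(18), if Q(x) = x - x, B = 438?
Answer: 0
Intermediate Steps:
Q(x) = 0
(B - 112)*Q(18) = (438 - 112)*0 = 326*0 = 0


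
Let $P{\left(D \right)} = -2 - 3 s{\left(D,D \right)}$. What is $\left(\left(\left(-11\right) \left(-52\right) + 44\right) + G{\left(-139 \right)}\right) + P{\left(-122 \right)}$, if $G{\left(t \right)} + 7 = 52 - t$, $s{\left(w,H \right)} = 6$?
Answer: $780$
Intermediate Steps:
$P{\left(D \right)} = -20$ ($P{\left(D \right)} = -2 - 18 = -20$)
$G{\left(t \right)} = 45 - t$ ($G{\left(t \right)} = -7 - \left(-52 + t\right) = 45 - t$)
$\left(\left(\left(-11\right) \left(-52\right) + 44\right) + G{\left(-139 \right)}\right) + P{\left(-122 \right)} = \left(\left(\left(-11\right) \left(-52\right) + 44\right) + \left(45 - -139\right)\right) - 20 = \left(\left(572 + 44\right) + \left(45 + 139\right)\right) - 20 = \left(616 + 184\right) - 20 = 800 - 20 = 780$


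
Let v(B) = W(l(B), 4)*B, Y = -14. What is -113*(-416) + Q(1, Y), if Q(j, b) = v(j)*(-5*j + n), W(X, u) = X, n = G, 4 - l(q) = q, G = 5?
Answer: 47008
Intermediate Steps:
l(q) = 4 - q
n = 5
v(B) = B*(4 - B) (v(B) = (4 - B)*B = B*(4 - B))
Q(j, b) = j*(4 - j)*(5 - 5*j) (Q(j, b) = (j*(4 - j))*(-5*j + 5) = (j*(4 - j))*(5 - 5*j) = j*(4 - j)*(5 - 5*j))
-113*(-416) + Q(1, Y) = -113*(-416) + 5*1*(-1 + 1)*(-4 + 1) = 47008 + 5*1*0*(-3) = 47008 + 0 = 47008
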